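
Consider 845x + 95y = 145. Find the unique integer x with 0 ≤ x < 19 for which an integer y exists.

gcd(845, 95) = 5 (Euclid: 845 = 8·95 + 85; 95 = 1·85 + 10; 85 = 8·10 + 5; 10 = 2·5 + 0), and 5 | 145.
Extended Euclid: 845·(9) + 95·(-80) = 5. Scale by 29: x₀ = 261.
General solution x = x₀ + 19t; reducing mod 19 gives x = 14 (and y = -123).

14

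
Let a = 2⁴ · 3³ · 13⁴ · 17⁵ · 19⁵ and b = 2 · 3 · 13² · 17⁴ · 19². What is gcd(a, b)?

30573196134

min exponent per shared prime: 2 · 3 · 13² · 17⁴ · 19² = 30573196134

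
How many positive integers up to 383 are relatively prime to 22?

175

Prime factors of 22: 2, 11. Count integers ≤ 383 divisible by none of them.
By inclusion–exclusion: 383 − ⌊383/2⌋ − ⌊383/11⌋ + ⌊383/22⌋ = 175.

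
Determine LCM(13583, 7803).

gcd first: 13583 = 1·7803 + 5780; 7803 = 1·5780 + 2023; 5780 = 2·2023 + 1734; 2023 = 1·1734 + 289; 1734 = 6·289 + 0 → gcd = 289
lcm = 13583·7803/gcd = 105988149/289 = 366741

366741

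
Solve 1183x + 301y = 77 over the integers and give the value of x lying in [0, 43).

25

gcd(1183, 301) = 7 (Euclid: 1183 = 3·301 + 280; 301 = 1·280 + 21; 280 = 13·21 + 7; 21 = 3·7 + 0), and 7 | 77.
Extended Euclid: 1183·(14) + 301·(-55) = 7. Scale by 11: x₀ = 154.
General solution x = x₀ + 43t; reducing mod 43 gives x = 25 (and y = -98).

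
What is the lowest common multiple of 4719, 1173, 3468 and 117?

376406316

4719 = 3 · 11² · 13; 1173 = 3 · 17 · 23; 3468 = 2² · 3 · 17²; 117 = 3² · 13
lcm takes max exponent of each prime: 2² · 3² · 11² · 13 · 17² · 23 = 376406316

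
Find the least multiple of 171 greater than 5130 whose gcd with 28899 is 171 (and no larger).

5301

28899 = 171·169. Any k with gcd(k, 28899) = 171 is a multiple of 171, say 171s, with s coprime to 169.
Need s > 5130/171, so s ≥ 31. First s ≥ 31 with gcd(s, 169) = 1 is s = 31. Thus k = 171·31 = 5301.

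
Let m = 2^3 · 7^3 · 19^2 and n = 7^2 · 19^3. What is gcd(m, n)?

17689

min exponent per shared prime: 7^2 · 19^2 = 17689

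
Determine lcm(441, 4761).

233289

gcd first: 4761 = 10·441 + 351; 441 = 1·351 + 90; 351 = 3·90 + 81; 90 = 1·81 + 9; 81 = 9·9 + 0 → gcd = 9
lcm = 441·4761/gcd = 2099601/9 = 233289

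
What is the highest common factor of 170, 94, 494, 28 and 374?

2

170 = 2 · 5 · 17; 94 = 2 · 47; 494 = 2 · 13 · 19; 28 = 2² · 7; 374 = 2 · 11 · 17
gcd takes min exponent of each prime: 2 = 2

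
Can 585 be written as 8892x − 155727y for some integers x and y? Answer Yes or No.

By Bézout, 8892x − 155727y = 585 has integer solutions iff gcd(8892, 155727) | 585.
Euclid: 155727 = 17·8892 + 4563; 8892 = 1·4563 + 4329; 4563 = 1·4329 + 234; 4329 = 18·234 + 117; 234 = 2·117 + 0. gcd = 117; 585 mod 117 = 0. Yes.

Yes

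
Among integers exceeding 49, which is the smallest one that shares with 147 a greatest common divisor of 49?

147 = 49·3. Any x with gcd(x, 147) = 49 is a multiple of 49, say 49s, with s coprime to 3.
Need s > 49/49, so s ≥ 2. First s ≥ 2 with gcd(s, 3) = 1 is s = 2. Thus x = 49·2 = 98.

98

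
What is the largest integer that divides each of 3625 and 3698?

1

Euclid: 3698 = 1·3625 + 73; 3625 = 49·73 + 48; 73 = 1·48 + 25; 48 = 1·25 + 23; 25 = 1·23 + 2; 23 = 11·2 + 1; 2 = 2·1 + 0. Last nonzero remainder: 1.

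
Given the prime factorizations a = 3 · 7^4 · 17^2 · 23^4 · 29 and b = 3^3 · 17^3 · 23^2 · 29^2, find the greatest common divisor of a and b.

min exponent per shared prime: 3 · 17^2 · 23^2 · 29 = 13300647

13300647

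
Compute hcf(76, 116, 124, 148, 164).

gcd(76, 116): 116 = 1·76 + 40; 76 = 1·40 + 36; 40 = 1·36 + 4; 36 = 9·4 + 0 → 4
gcd(4, 124): 124 = 31·4 + 0 → 4
gcd(4, 148): 148 = 37·4 + 0 → 4
gcd(4, 164): 164 = 41·4 + 0 → 4

4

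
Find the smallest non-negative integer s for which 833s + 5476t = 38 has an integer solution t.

Reduce mod 5476: 833s ≡ 38 (mod 5476). With g = gcd(833, 5476) = 1 dividing 38, divide through: 833s ≡ 38 (mod 5476).
Since gcd(833, 5476) = 1, s ≡ 38·(833)⁻¹ ≡ 2222 (mod 5476). Smallest non-negative: 2222.

2222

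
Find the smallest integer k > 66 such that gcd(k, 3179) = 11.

77

3179 = 11·289. Any k with gcd(k, 3179) = 11 is a multiple of 11, say 11s, with s coprime to 289.
Need s > 66/11, so s ≥ 7. First s ≥ 7 with gcd(s, 289) = 1 is s = 7. Thus k = 11·7 = 77.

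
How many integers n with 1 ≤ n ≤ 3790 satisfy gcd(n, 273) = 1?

Prime factors of 273: 3, 7, 13. Count integers ≤ 3790 divisible by none of them.
By inclusion–exclusion: 3790 − ⌊3790/3⌋ − ⌊3790/7⌋ − ⌊3790/13⌋ + ⌊3790/21⌋ + ⌊3790/39⌋ + ⌊3790/91⌋ − ⌊3790/273⌋ = 2000.

2000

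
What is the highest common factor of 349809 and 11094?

3

349809 = 3 · 17 · 19³
11094 = 2 · 3 · 43²
Common: 3 = 3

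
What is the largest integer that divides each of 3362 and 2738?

3362 = 2 · 41²
2738 = 2 · 37²
Common: 2 = 2

2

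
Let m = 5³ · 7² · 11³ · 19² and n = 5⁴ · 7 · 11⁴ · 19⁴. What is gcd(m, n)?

min exponent per shared prime: 5³ · 7 · 11³ · 19² = 420429625

420429625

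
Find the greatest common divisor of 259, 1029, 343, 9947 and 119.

7

gcd(259, 1029): 1029 = 3·259 + 252; 259 = 1·252 + 7; 252 = 36·7 + 0 → 7
gcd(7, 343): 343 = 49·7 + 0 → 7
gcd(7, 9947): 9947 = 1421·7 + 0 → 7
gcd(7, 119): 119 = 17·7 + 0 → 7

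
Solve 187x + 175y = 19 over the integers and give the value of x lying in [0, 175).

Euclid: 187 = 1·175 + 12; 175 = 14·12 + 7; 12 = 1·7 + 5; 7 = 1·5 + 2; 5 = 2·2 + 1; 2 = 2·1 + 0 → gcd = 1; 19 = 1·19.
Back-substitution yields 187·(73) + 175·(-78) = 1, so one solution is x = 73·19 = 1387, y = -78·19 = -1482.
Solutions in x differ by 175/1 = 175; the one in [0, 175) is 1387 mod 175 = 162.

162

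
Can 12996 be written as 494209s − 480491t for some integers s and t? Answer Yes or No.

gcd(494209, 480491): 494209 = 1·480491 + 13718; 480491 = 35·13718 + 361; 13718 = 38·361 + 0 → 361
361 divides 12996, so a solution exists.

Yes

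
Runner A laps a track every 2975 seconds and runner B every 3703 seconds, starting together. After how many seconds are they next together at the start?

1573775

gcd first: 3703 = 1·2975 + 728; 2975 = 4·728 + 63; 728 = 11·63 + 35; 63 = 1·35 + 28; 35 = 1·28 + 7; 28 = 4·7 + 0 → gcd = 7
lcm = 2975·3703/gcd = 11016425/7 = 1573775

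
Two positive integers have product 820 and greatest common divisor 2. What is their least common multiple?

410

Since gcd(p,q)·lcm(p,q) = pq, lcm = 820/2 = 410.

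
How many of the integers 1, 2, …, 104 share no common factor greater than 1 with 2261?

79

Prime factors of 2261: 7, 17, 19. Count integers ≤ 104 divisible by none of them.
By inclusion–exclusion: 104 − ⌊104/7⌋ − ⌊104/17⌋ − ⌊104/19⌋ + ⌊104/119⌋ + ⌊104/133⌋ + ⌊104/323⌋ − ⌊104/2261⌋ = 79.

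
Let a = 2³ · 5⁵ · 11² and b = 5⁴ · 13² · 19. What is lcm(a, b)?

9713275000

max exponent per prime: 2³ · 5⁵ · 11² · 13² · 19 = 9713275000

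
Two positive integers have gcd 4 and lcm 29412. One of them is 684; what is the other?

172

Using mn = gcd(m,n)·lcm(m,n) = 4·29412 = 117648, we get n = 117648/684 = 172.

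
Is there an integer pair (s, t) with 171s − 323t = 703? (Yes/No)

Yes

By Bézout, 171s − 323t = 703 has integer solutions iff gcd(171, 323) | 703.
Euclid: 323 = 1·171 + 152; 171 = 1·152 + 19; 152 = 8·19 + 0. gcd = 19; 703 mod 19 = 0. Yes.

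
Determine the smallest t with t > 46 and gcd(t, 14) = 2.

48

gcd(t, 14) = 2 forces 2 | t; write t = 2s. Then gcd(2s, 2·7) = 2·gcd(s, 7), so need gcd(s, 7) = 1.
2s > 46 gives s ≥ 24. The least s ≥ 24 coprime to 7 is 24, so t = 2·24 = 48.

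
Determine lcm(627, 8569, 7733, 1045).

lcm(627, 8569) = 627·8569/gcd = 5372763/209 = 25707
lcm(25707, 7733) = 25707·7733/gcd = 198792231/209 = 951159
lcm(951159, 1045) = 951159·1045/gcd = 993961155/209 = 4755795

4755795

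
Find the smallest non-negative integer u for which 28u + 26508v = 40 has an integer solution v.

4735

Reduce mod 26508: 28u ≡ 40 (mod 26508). With g = gcd(28, 26508) = 4 dividing 40, divide through: 7u ≡ 10 (mod 6627).
Since gcd(7, 6627) = 1, u ≡ 10·(7)⁻¹ ≡ 4735 (mod 6627). Smallest non-negative: 4735.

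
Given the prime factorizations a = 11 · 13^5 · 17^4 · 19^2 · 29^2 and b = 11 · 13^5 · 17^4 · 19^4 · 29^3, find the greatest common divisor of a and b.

103563884074347983

min exponent per shared prime: 11 · 13^5 · 17^4 · 19^2 · 29^2 = 103563884074347983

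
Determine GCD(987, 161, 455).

987 = 3 · 7 · 47; 161 = 7 · 23; 455 = 5 · 7 · 13
gcd takes min exponent of each prime: 7 = 7

7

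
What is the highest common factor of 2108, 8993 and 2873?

2108 = 2² · 17 · 31; 8993 = 17 · 23²; 2873 = 13² · 17
gcd takes min exponent of each prime: 17 = 17

17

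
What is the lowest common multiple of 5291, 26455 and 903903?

5291 = 11 · 13 · 37; 26455 = 5 · 11 · 13 · 37; 903903 = 3 · 7² · 11 · 13 · 43
lcm takes max exponent of each prime: 3 · 5 · 7² · 11 · 13 · 37 · 43 = 167222055

167222055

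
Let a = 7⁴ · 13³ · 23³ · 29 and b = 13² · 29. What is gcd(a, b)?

4901

min exponent per shared prime: 13² · 29 = 4901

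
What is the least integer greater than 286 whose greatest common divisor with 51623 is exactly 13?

299

gcd(a, 51623) = 13 forces 13 | a; write a = 13s. Then gcd(13s, 13·3971) = 13·gcd(s, 3971), so need gcd(s, 3971) = 1.
13s > 286 gives s ≥ 23. The least s ≥ 23 coprime to 3971 is 23, so a = 13·23 = 299.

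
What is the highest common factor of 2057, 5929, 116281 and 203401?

gcd(2057, 5929): 5929 = 2·2057 + 1815; 2057 = 1·1815 + 242; 1815 = 7·242 + 121; 242 = 2·121 + 0 → 121
gcd(121, 116281): 116281 = 961·121 + 0 → 121
gcd(121, 203401): 203401 = 1681·121 + 0 → 121

121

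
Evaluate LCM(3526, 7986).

14079318

gcd first: 7986 = 2·3526 + 934; 3526 = 3·934 + 724; 934 = 1·724 + 210; 724 = 3·210 + 94; 210 = 2·94 + 22; 94 = 4·22 + 6; 22 = 3·6 + 4; 6 = 1·4 + 2; 4 = 2·2 + 0 → gcd = 2
lcm = 3526·7986/gcd = 28158636/2 = 14079318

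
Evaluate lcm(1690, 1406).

1690 = 2 · 5 · 13²; 1406 = 2 · 19 · 37
max exponents: 2 · 5 · 13² · 19 · 37 = 1188070

1188070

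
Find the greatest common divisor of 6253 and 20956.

Euclid: 20956 = 3·6253 + 2197; 6253 = 2·2197 + 1859; 2197 = 1·1859 + 338; 1859 = 5·338 + 169; 338 = 2·169 + 0. Last nonzero remainder: 169.

169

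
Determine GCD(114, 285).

57

Euclid: 285 = 2·114 + 57; 114 = 2·57 + 0. Last nonzero remainder: 57.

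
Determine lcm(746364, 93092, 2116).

lcm(746364, 93092) = 746364·93092/gcd = 69480517488/148 = 469462956
lcm(469462956, 2116) = 469462956·2116/gcd = 993383614896/4 = 248345903724

248345903724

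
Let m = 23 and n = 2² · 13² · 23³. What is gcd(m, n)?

23

min exponent per shared prime: 23 = 23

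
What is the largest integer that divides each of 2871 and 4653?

99

2871 = 3² · 11 · 29
4653 = 3² · 11 · 47
Common: 3² · 11 = 99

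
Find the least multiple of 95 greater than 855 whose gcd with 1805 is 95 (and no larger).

950

1805 = 95·19. Any k with gcd(k, 1805) = 95 is a multiple of 95, say 95s, with s coprime to 19.
Need s > 855/95, so s ≥ 10. First s ≥ 10 with gcd(s, 19) = 1 is s = 10. Thus k = 95·10 = 950.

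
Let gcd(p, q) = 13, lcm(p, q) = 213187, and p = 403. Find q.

6877

p·q = gcd·lcm = 13·213187 = 2771431, so q = 2771431/403 = 6877.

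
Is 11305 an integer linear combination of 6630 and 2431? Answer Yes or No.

No

gcd(6630, 2431): 6630 = 2·2431 + 1768; 2431 = 1·1768 + 663; 1768 = 2·663 + 442; 663 = 1·442 + 221; 442 = 2·221 + 0 → 221
221 does not divide 11305, so a solution does not exist.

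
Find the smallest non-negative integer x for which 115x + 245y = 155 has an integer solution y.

12

Euclid: 245 = 2·115 + 15; 115 = 7·15 + 10; 15 = 1·10 + 5; 10 = 2·5 + 0 → gcd = 5; 155 = 5·31.
Back-substitution yields 115·(-17) + 245·(8) = 5, so one solution is x = -17·31 = -527, y = 8·31 = 248.
Solutions in x differ by 245/5 = 49; the one in [0, 49) is -527 mod 49 = 12.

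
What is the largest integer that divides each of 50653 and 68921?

1

50653 = 37³
68921 = 41³
Common: 1 = 1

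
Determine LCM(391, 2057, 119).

331177

391 = 17 · 23; 2057 = 11² · 17; 119 = 7 · 17
lcm takes max exponent of each prime: 7 · 11² · 17 · 23 = 331177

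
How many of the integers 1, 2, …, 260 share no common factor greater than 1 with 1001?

186

Prime factors of 1001: 7, 11, 13. Count integers ≤ 260 divisible by none of them.
By inclusion–exclusion: 260 − ⌊260/7⌋ − ⌊260/11⌋ − ⌊260/13⌋ + ⌊260/77⌋ + ⌊260/91⌋ + ⌊260/143⌋ − ⌊260/1001⌋ = 186.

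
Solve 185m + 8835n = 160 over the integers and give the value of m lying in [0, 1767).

956

Euclid: 8835 = 47·185 + 140; 185 = 1·140 + 45; 140 = 3·45 + 5; 45 = 9·5 + 0 → gcd = 5; 160 = 5·32.
Back-substitution yields 185·(-191) + 8835·(4) = 5, so one solution is m = -191·32 = -6112, n = 4·32 = 128.
Solutions in m differ by 8835/5 = 1767; the one in [0, 1767) is -6112 mod 1767 = 956.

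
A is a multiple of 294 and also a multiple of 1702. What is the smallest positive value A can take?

gcd first: 1702 = 5·294 + 232; 294 = 1·232 + 62; 232 = 3·62 + 46; 62 = 1·46 + 16; 46 = 2·16 + 14; 16 = 1·14 + 2; 14 = 7·2 + 0 → gcd = 2
lcm = 294·1702/gcd = 500388/2 = 250194

250194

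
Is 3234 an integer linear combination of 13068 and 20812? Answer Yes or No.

By Bézout, 13068m − 20812n = 3234 has integer solutions iff gcd(13068, 20812) | 3234.
Euclid: 20812 = 1·13068 + 7744; 13068 = 1·7744 + 5324; 7744 = 1·5324 + 2420; 5324 = 2·2420 + 484; 2420 = 5·484 + 0. gcd = 484; 3234 mod 484 = 330. No.

No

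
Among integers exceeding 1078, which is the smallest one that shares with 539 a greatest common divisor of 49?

1127

539 = 49·11. Any m with gcd(m, 539) = 49 is a multiple of 49, say 49s, with s coprime to 11.
Need s > 1078/49, so s ≥ 23. First s ≥ 23 with gcd(s, 11) = 1 is s = 23. Thus m = 49·23 = 1127.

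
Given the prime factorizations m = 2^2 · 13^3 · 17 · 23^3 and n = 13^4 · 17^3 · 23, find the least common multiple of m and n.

max exponent per prime: 2^2 · 13^4 · 17^3 · 23^3 = 6829103152924

6829103152924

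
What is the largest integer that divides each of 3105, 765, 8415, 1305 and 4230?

gcd(3105, 765): 3105 = 4·765 + 45; 765 = 17·45 + 0 → 45
gcd(45, 8415): 8415 = 187·45 + 0 → 45
gcd(45, 1305): 1305 = 29·45 + 0 → 45
gcd(45, 4230): 4230 = 94·45 + 0 → 45

45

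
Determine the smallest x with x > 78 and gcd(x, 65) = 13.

Multiples of 13 above 78: 13·7, 13·8, … . Need the cofactor coprime to 65/13 = 5.
Checking s = 7, 8, … the first with gcd(s, 5) = 1 is s = 7, giving 91.

91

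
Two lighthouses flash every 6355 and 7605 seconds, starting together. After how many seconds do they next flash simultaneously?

9665955

gcd first: 7605 = 1·6355 + 1250; 6355 = 5·1250 + 105; 1250 = 11·105 + 95; 105 = 1·95 + 10; 95 = 9·10 + 5; 10 = 2·5 + 0 → gcd = 5
lcm = 6355·7605/gcd = 48329775/5 = 9665955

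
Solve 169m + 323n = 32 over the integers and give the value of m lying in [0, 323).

Euclid: 323 = 1·169 + 154; 169 = 1·154 + 15; 154 = 10·15 + 4; 15 = 3·4 + 3; 4 = 1·3 + 1; 3 = 3·1 + 0 → gcd = 1; 32 = 1·32.
Back-substitution yields 169·(-86) + 323·(45) = 1, so one solution is m = -86·32 = -2752, n = 45·32 = 1440.
Solutions in m differ by 323/1 = 323; the one in [0, 323) is -2752 mod 323 = 155.

155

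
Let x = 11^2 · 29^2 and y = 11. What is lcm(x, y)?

max exponent per prime: 11^2 · 29^2 = 101761

101761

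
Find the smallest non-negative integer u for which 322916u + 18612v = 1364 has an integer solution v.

226

gcd(322916, 18612) = 44 (Euclid: 322916 = 17·18612 + 6512; 18612 = 2·6512 + 5588; 6512 = 1·5588 + 924; 5588 = 6·924 + 44; 924 = 21·44 + 0), and 44 | 1364.
Extended Euclid: 322916·(-20) + 18612·(347) = 44. Scale by 31: u₀ = -620.
General solution u = u₀ + 423t; reducing mod 423 gives u = 226 (and v = -3921).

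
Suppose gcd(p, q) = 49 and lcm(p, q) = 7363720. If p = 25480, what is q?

14161

Using pq = gcd(p,q)·lcm(p,q) = 49·7363720 = 360822280, we get q = 360822280/25480 = 14161.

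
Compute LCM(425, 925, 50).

31450

lcm(425, 925) = 425·925/gcd = 393125/25 = 15725
lcm(15725, 50) = 15725·50/gcd = 786250/25 = 31450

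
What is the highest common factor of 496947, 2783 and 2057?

gcd(496947, 2783): 496947 = 178·2783 + 1573; 2783 = 1·1573 + 1210; 1573 = 1·1210 + 363; 1210 = 3·363 + 121; 363 = 3·121 + 0 → 121
gcd(121, 2057): 2057 = 17·121 + 0 → 121

121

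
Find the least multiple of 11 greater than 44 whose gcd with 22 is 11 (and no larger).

55

Multiples of 11 above 44: 11·5, 11·6, … . Need the cofactor coprime to 22/11 = 2.
Checking s = 5, 6, … the first with gcd(s, 2) = 1 is s = 5, giving 55.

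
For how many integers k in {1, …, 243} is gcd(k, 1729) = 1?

182

1729 = 7·13·19. Inclusion–exclusion on these primes:
243 − ⌊243/7⌋ − ⌊243/13⌋ − ⌊243/19⌋ + ⌊243/91⌋ + ⌊243/133⌋ + ⌊243/247⌋ − ⌊243/1729⌋ = 182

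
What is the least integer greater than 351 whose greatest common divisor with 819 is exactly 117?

468

Multiples of 117 above 351: 117·4, 117·5, … . Need the cofactor coprime to 819/117 = 7.
Checking s = 4, 5, … the first with gcd(s, 7) = 1 is s = 4, giving 468.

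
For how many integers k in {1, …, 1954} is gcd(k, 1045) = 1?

1045 = 5·11·19. Inclusion–exclusion on these primes:
1954 − ⌊1954/5⌋ − ⌊1954/11⌋ − ⌊1954/19⌋ + ⌊1954/55⌋ + ⌊1954/95⌋ + ⌊1954/209⌋ − ⌊1954/1045⌋ = 1348

1348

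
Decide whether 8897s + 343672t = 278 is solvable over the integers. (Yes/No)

gcd(8897, 343672): 343672 = 38·8897 + 5586; 8897 = 1·5586 + 3311; 5586 = 1·3311 + 2275; 3311 = 1·2275 + 1036; 2275 = 2·1036 + 203; 1036 = 5·203 + 21; 203 = 9·21 + 14; 21 = 1·14 + 7; 14 = 2·7 + 0 → 7
7 does not divide 278, so a solution does not exist.

No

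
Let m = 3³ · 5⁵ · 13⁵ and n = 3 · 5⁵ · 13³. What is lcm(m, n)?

31327846875

max exponent per prime: 3³ · 5⁵ · 13⁵ = 31327846875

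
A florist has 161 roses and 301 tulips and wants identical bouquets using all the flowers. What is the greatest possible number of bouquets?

161 = 7 · 23
301 = 7 · 43
Common: 7 = 7

7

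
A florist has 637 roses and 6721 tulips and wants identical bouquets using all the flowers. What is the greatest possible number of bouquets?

13

Euclid: 6721 = 10·637 + 351; 637 = 1·351 + 286; 351 = 1·286 + 65; 286 = 4·65 + 26; 65 = 2·26 + 13; 26 = 2·13 + 0. Last nonzero remainder: 13.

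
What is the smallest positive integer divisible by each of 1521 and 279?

47151

gcd first: 1521 = 5·279 + 126; 279 = 2·126 + 27; 126 = 4·27 + 18; 27 = 1·18 + 9; 18 = 2·9 + 0 → gcd = 9
lcm = 1521·279/gcd = 424359/9 = 47151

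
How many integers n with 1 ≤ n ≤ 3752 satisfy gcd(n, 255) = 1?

1885

255 = 3·5·17. Inclusion–exclusion on these primes:
3752 − ⌊3752/3⌋ − ⌊3752/5⌋ − ⌊3752/17⌋ + ⌊3752/15⌋ + ⌊3752/51⌋ + ⌊3752/85⌋ − ⌊3752/255⌋ = 1885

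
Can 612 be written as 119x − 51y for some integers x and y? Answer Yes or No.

Yes

By Bézout, 119x − 51y = 612 has integer solutions iff gcd(119, 51) | 612.
Euclid: 119 = 2·51 + 17; 51 = 3·17 + 0. gcd = 17; 612 mod 17 = 0. Yes.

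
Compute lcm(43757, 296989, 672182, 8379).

43757 = 7² · 19 · 47; 296989 = 7² · 11 · 19 · 29; 672182 = 2 · 7² · 19³; 8379 = 3² · 7² · 19
lcm takes max exponent of each prime: 2 · 3² · 7² · 11 · 19³ · 29 · 47 = 90702222534

90702222534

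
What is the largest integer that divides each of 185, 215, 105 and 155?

185 = 5 · 37; 215 = 5 · 43; 105 = 3 · 5 · 7; 155 = 5 · 31
gcd takes min exponent of each prime: 5 = 5

5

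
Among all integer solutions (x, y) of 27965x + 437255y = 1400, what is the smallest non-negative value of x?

1376

gcd(27965, 437255) = 35 (Euclid: 437255 = 15·27965 + 17780; 27965 = 1·17780 + 10185; 17780 = 1·10185 + 7595; 10185 = 1·7595 + 2590; 7595 = 2·2590 + 2415; 2590 = 1·2415 + 175; 2415 = 13·175 + 140; 175 = 1·140 + 35; 140 = 4·35 + 0), and 35 | 1400.
Extended Euclid: 27965·(2533) + 437255·(-162) = 35. Scale by 40: x₀ = 101320.
General solution x = x₀ + 12493t; reducing mod 12493 gives x = 1376 (and y = -88).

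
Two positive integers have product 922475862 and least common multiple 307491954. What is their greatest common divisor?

gcd·lcm = product, so gcd = 922475862/307491954 = 3.

3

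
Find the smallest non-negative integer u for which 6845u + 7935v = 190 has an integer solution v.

1019

Reduce mod 7935: 6845u ≡ 190 (mod 7935). With g = gcd(6845, 7935) = 5 dividing 190, divide through: 1369u ≡ 38 (mod 1587).
Since gcd(1369, 1587) = 1, u ≡ 38·(1369)⁻¹ ≡ 1019 (mod 1587). Smallest non-negative: 1019.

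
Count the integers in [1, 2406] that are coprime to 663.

Prime factors of 663: 3, 13, 17. Count integers ≤ 2406 divisible by none of them.
By inclusion–exclusion: 2406 − ⌊2406/3⌋ − ⌊2406/13⌋ − ⌊2406/17⌋ + ⌊2406/39⌋ + ⌊2406/51⌋ + ⌊2406/221⌋ − ⌊2406/663⌋ = 1393.

1393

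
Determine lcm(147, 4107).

gcd first: 4107 = 27·147 + 138; 147 = 1·138 + 9; 138 = 15·9 + 3; 9 = 3·3 + 0 → gcd = 3
lcm = 147·4107/gcd = 603729/3 = 201243

201243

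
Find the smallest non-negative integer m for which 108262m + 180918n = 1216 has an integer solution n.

2251

Euclid: 180918 = 1·108262 + 72656; 108262 = 1·72656 + 35606; 72656 = 2·35606 + 1444; 35606 = 24·1444 + 950; 1444 = 1·950 + 494; 950 = 1·494 + 456; 494 = 1·456 + 38; 456 = 12·38 + 0 → gcd = 38; 1216 = 38·32.
Back-substitution yields 108262·(-376) + 180918·(225) = 38, so one solution is m = -376·32 = -12032, n = 225·32 = 7200.
Solutions in m differ by 180918/38 = 4761; the one in [0, 4761) is -12032 mod 4761 = 2251.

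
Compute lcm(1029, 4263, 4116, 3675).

2984100

1029 = 3 · 7³; 4263 = 3 · 7² · 29; 4116 = 2² · 3 · 7³; 3675 = 3 · 5² · 7²
lcm takes max exponent of each prime: 2² · 3 · 5² · 7³ · 29 = 2984100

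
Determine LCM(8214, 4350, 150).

lcm(8214, 4350) = 8214·4350/gcd = 35730900/6 = 5955150
lcm(5955150, 150) = 5955150·150/gcd = 893272500/150 = 5955150

5955150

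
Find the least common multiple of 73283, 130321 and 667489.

73283 = 7 · 19² · 29; 130321 = 19⁴; 667489 = 19² · 43²
lcm takes max exponent of each prime: 7 · 19⁴ · 29 · 43² = 48915596387

48915596387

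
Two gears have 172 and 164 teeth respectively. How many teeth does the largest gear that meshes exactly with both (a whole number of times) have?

4

Euclid: 172 = 1·164 + 8; 164 = 20·8 + 4; 8 = 2·4 + 0. Last nonzero remainder: 4.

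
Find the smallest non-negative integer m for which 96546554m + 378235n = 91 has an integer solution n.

Reduce mod 378235: 96546554m ≡ 91 (mod 378235). With g = gcd(96546554, 378235) = 13 dividing 91, divide through: 7426658m ≡ 7 (mod 29095).
Since gcd(7426658, 29095) = 1, m ≡ 7·(7426658)⁻¹ ≡ 7034 (mod 29095). Smallest non-negative: 7034.

7034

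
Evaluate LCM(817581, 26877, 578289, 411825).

lcm(817581, 26877) = 817581·26877/gcd = 21974124537/867 = 25345011
lcm(25345011, 578289) = 25345011·578289/gcd = 14656741066179/19941 = 735005319
lcm(735005319, 411825) = 735005319·411825/gcd = 302693565497175/867 = 349127526525

349127526525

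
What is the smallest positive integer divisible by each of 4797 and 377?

4797 = 3² · 13 · 41; 377 = 13 · 29
max exponents: 3² · 13 · 29 · 41 = 139113

139113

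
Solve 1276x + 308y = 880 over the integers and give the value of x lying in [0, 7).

6

gcd(1276, 308) = 44 (Euclid: 1276 = 4·308 + 44; 308 = 7·44 + 0), and 44 | 880.
Extended Euclid: 1276·(1) + 308·(-4) = 44. Scale by 20: x₀ = 20.
General solution x = x₀ + 7t; reducing mod 7 gives x = 6 (and y = -22).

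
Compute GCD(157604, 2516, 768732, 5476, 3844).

4

gcd(157604, 2516): 157604 = 62·2516 + 1612; 2516 = 1·1612 + 904; 1612 = 1·904 + 708; 904 = 1·708 + 196; 708 = 3·196 + 120; 196 = 1·120 + 76; 120 = 1·76 + 44; 76 = 1·44 + 32; 44 = 1·32 + 12; 32 = 2·12 + 8; 12 = 1·8 + 4; 8 = 2·4 + 0 → 4
gcd(4, 768732): 768732 = 192183·4 + 0 → 4
gcd(4, 5476): 5476 = 1369·4 + 0 → 4
gcd(4, 3844): 3844 = 961·4 + 0 → 4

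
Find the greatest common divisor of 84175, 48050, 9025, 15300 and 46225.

25

84175 = 5² · 7 · 13 · 37; 48050 = 2 · 5² · 31²; 9025 = 5² · 19²; 15300 = 2² · 3² · 5² · 17; 46225 = 5² · 43²
gcd takes min exponent of each prime: 5² = 25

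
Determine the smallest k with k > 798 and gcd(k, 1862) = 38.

1862 = 38·49. Any k with gcd(k, 1862) = 38 is a multiple of 38, say 38s, with s coprime to 49.
Need s > 798/38, so s ≥ 22. First s ≥ 22 with gcd(s, 49) = 1 is s = 22. Thus k = 38·22 = 836.

836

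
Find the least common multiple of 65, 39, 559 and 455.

58695

65 = 5 · 13; 39 = 3 · 13; 559 = 13 · 43; 455 = 5 · 7 · 13
lcm takes max exponent of each prime: 3 · 5 · 7 · 13 · 43 = 58695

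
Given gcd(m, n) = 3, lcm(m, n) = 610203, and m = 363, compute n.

5043

Using mn = gcd(m,n)·lcm(m,n) = 3·610203 = 1830609, we get n = 1830609/363 = 5043.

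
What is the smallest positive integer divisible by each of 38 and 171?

342

gcd first: 171 = 4·38 + 19; 38 = 2·19 + 0 → gcd = 19
lcm = 38·171/gcd = 6498/19 = 342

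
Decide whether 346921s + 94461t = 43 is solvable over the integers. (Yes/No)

gcd(346921, 94461): 346921 = 3·94461 + 63538; 94461 = 1·63538 + 30923; 63538 = 2·30923 + 1692; 30923 = 18·1692 + 467; 1692 = 3·467 + 291; 467 = 1·291 + 176; 291 = 1·176 + 115; 176 = 1·115 + 61; 115 = 1·61 + 54; 61 = 1·54 + 7; 54 = 7·7 + 5; 7 = 1·5 + 2; 5 = 2·2 + 1; 2 = 2·1 + 0 → 1
1 divides 43, so a solution exists.

Yes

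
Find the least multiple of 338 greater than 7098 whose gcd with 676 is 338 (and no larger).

676 = 338·2. Any t with gcd(t, 676) = 338 is a multiple of 338, say 338s, with s coprime to 2.
Need s > 7098/338, so s ≥ 22. First s ≥ 22 with gcd(s, 2) = 1 is s = 23. Thus t = 338·23 = 7774.

7774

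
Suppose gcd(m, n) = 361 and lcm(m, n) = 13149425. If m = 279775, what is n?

16967

Using mn = gcd(m,n)·lcm(m,n) = 361·13149425 = 4746942425, we get n = 4746942425/279775 = 16967.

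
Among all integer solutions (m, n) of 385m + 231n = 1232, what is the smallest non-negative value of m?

2

gcd(385, 231) = 77 (Euclid: 385 = 1·231 + 154; 231 = 1·154 + 77; 154 = 2·77 + 0), and 77 | 1232.
Extended Euclid: 385·(-1) + 231·(2) = 77. Scale by 16: m₀ = -16.
General solution m = m₀ + 3t; reducing mod 3 gives m = 2 (and n = 2).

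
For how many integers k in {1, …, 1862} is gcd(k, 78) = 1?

573

Prime factors of 78: 2, 3, 13. Count integers ≤ 1862 divisible by none of them.
By inclusion–exclusion: 1862 − ⌊1862/2⌋ − ⌊1862/3⌋ − ⌊1862/13⌋ + ⌊1862/6⌋ + ⌊1862/26⌋ + ⌊1862/39⌋ − ⌊1862/78⌋ = 573.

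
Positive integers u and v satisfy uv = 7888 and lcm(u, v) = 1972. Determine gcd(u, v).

4

gcd·lcm = product, so gcd = 7888/1972 = 4.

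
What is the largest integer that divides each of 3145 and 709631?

17

3145 = 5 · 17 · 37
709631 = 13³ · 17 · 19
Common: 17 = 17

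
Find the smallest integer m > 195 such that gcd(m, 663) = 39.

gcd(m, 663) = 39 forces 39 | m; write m = 39s. Then gcd(39s, 39·17) = 39·gcd(s, 17), so need gcd(s, 17) = 1.
39s > 195 gives s ≥ 6. The least s ≥ 6 coprime to 17 is 6, so m = 39·6 = 234.

234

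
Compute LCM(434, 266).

8246

gcd first: 434 = 1·266 + 168; 266 = 1·168 + 98; 168 = 1·98 + 70; 98 = 1·70 + 28; 70 = 2·28 + 14; 28 = 2·14 + 0 → gcd = 14
lcm = 434·266/gcd = 115444/14 = 8246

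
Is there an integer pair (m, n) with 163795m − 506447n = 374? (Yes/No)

Yes

gcd(163795, 506447): 506447 = 3·163795 + 15062; 163795 = 10·15062 + 13175; 15062 = 1·13175 + 1887; 13175 = 6·1887 + 1853; 1887 = 1·1853 + 34; 1853 = 54·34 + 17; 34 = 2·17 + 0 → 17
17 divides 374, so a solution exists.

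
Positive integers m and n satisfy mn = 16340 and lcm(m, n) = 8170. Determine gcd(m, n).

gcd·lcm = product, so gcd = 16340/8170 = 2.

2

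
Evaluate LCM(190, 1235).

gcd first: 1235 = 6·190 + 95; 190 = 2·95 + 0 → gcd = 95
lcm = 190·1235/gcd = 234650/95 = 2470

2470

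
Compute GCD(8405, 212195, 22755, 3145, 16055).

5

8405 = 5 · 41²; 212195 = 5 · 31 · 37²; 22755 = 3 · 5 · 37 · 41; 3145 = 5 · 17 · 37; 16055 = 5 · 13² · 19
gcd takes min exponent of each prime: 5 = 5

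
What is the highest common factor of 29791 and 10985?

1

29791 = 31³
10985 = 5 · 13³
Common: 1 = 1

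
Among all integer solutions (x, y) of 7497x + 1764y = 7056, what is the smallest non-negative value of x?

0

Euclid: 7497 = 4·1764 + 441; 1764 = 4·441 + 0 → gcd = 441; 7056 = 441·16.
Back-substitution yields 7497·(1) + 1764·(-4) = 441, so one solution is x = 1·16 = 16, y = -4·16 = -64.
Solutions in x differ by 1764/441 = 4; the one in [0, 4) is 16 mod 4 = 0.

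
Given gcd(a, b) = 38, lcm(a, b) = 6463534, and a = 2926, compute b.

83942

Using ab = gcd(a,b)·lcm(a,b) = 38·6463534 = 245614292, we get b = 245614292/2926 = 83942.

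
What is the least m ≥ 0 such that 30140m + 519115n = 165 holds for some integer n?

29366

Reduce mod 519115: 30140m ≡ 165 (mod 519115). With g = gcd(30140, 519115) = 5 dividing 165, divide through: 6028m ≡ 33 (mod 103823).
Since gcd(6028, 103823) = 1, m ≡ 33·(6028)⁻¹ ≡ 29366 (mod 103823). Smallest non-negative: 29366.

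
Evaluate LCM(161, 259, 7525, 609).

lcm(161, 259) = 161·259/gcd = 41699/7 = 5957
lcm(5957, 7525) = 5957·7525/gcd = 44826425/7 = 6403775
lcm(6403775, 609) = 6403775·609/gcd = 3899898975/7 = 557128425

557128425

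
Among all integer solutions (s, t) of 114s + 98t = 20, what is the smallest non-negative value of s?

Reduce mod 98: 114s ≡ 20 (mod 98). With g = gcd(114, 98) = 2 dividing 20, divide through: 57s ≡ 10 (mod 49).
Since gcd(57, 49) = 1, s ≡ 10·(57)⁻¹ ≡ 38 (mod 49). Smallest non-negative: 38.

38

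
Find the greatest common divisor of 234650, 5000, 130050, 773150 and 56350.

gcd(234650, 5000): 234650 = 46·5000 + 4650; 5000 = 1·4650 + 350; 4650 = 13·350 + 100; 350 = 3·100 + 50; 100 = 2·50 + 0 → 50
gcd(50, 130050): 130050 = 2601·50 + 0 → 50
gcd(50, 773150): 773150 = 15463·50 + 0 → 50
gcd(50, 56350): 56350 = 1127·50 + 0 → 50

50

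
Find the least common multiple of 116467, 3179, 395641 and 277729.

54370173143

116467 = 13 · 17² · 31; 3179 = 11 · 17²; 395641 = 17² · 37²; 277729 = 17² · 31²
lcm takes max exponent of each prime: 11 · 13 · 17² · 31² · 37² = 54370173143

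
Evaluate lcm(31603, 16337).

30370483

31603 = 11 · 13² · 17; 16337 = 17 · 31²
max exponents: 11 · 13² · 17 · 31² = 30370483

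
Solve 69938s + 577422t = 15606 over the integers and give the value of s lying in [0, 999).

gcd(69938, 577422) = 578 (Euclid: 577422 = 8·69938 + 17918; 69938 = 3·17918 + 16184; 17918 = 1·16184 + 1734; 16184 = 9·1734 + 578; 1734 = 3·578 + 0), and 578 | 15606.
Extended Euclid: 69938·(322) + 577422·(-39) = 578. Scale by 27: s₀ = 8694.
General solution s = s₀ + 999k; reducing mod 999 gives s = 702 (and t = -85).

702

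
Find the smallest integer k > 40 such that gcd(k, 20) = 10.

Multiples of 10 above 40: 10·5, 10·6, … . Need the cofactor coprime to 20/10 = 2.
Checking s = 5, 6, … the first with gcd(s, 2) = 1 is s = 5, giving 50.

50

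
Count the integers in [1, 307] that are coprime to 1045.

212

Prime factors of 1045: 5, 11, 19. Count integers ≤ 307 divisible by none of them.
By inclusion–exclusion: 307 − ⌊307/5⌋ − ⌊307/11⌋ − ⌊307/19⌋ + ⌊307/55⌋ + ⌊307/95⌋ + ⌊307/209⌋ − ⌊307/1045⌋ = 212.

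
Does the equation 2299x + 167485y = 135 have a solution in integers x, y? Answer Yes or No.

No

gcd(2299, 167485): 167485 = 72·2299 + 1957; 2299 = 1·1957 + 342; 1957 = 5·342 + 247; 342 = 1·247 + 95; 247 = 2·95 + 57; 95 = 1·57 + 38; 57 = 1·38 + 19; 38 = 2·19 + 0 → 19
19 does not divide 135, so a solution does not exist.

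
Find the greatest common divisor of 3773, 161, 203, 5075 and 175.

gcd(3773, 161): 3773 = 23·161 + 70; 161 = 2·70 + 21; 70 = 3·21 + 7; 21 = 3·7 + 0 → 7
gcd(7, 203): 203 = 29·7 + 0 → 7
gcd(7, 5075): 5075 = 725·7 + 0 → 7
gcd(7, 175): 175 = 25·7 + 0 → 7

7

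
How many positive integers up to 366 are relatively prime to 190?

138

Prime factors of 190: 2, 5, 19. Count integers ≤ 366 divisible by none of them.
By inclusion–exclusion: 366 − ⌊366/2⌋ − ⌊366/5⌋ − ⌊366/19⌋ + ⌊366/10⌋ + ⌊366/38⌋ + ⌊366/95⌋ − ⌊366/190⌋ = 138.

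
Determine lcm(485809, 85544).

gcd first: 485809 = 5·85544 + 58089; 85544 = 1·58089 + 27455; 58089 = 2·27455 + 3179; 27455 = 8·3179 + 2023; 3179 = 1·2023 + 1156; 2023 = 1·1156 + 867; 1156 = 1·867 + 289; 867 = 3·289 + 0 → gcd = 289
lcm = 485809·85544/gcd = 41558045096/289 = 143799464

143799464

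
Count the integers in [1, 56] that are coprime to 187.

48

Prime factors of 187: 11, 17. Count integers ≤ 56 divisible by none of them.
By inclusion–exclusion: 56 − ⌊56/11⌋ − ⌊56/17⌋ + ⌊56/187⌋ = 48.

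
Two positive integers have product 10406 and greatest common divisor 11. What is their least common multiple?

946

gcd·lcm = product, so lcm = 10406/11 = 946.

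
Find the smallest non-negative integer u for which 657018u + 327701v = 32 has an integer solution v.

74625

gcd(657018, 327701) = 1 (Euclid: 657018 = 2·327701 + 1616; 327701 = 202·1616 + 1269; 1616 = 1·1269 + 347; 1269 = 3·347 + 228; 347 = 1·228 + 119; 228 = 1·119 + 109; 119 = 1·109 + 10; 109 = 10·10 + 9; 10 = 1·9 + 1; 9 = 9·1 + 0), and 1 | 32.
Extended Euclid: 657018·(33054) + 327701·(-66271) = 1. Scale by 32: u₀ = 1057728.
General solution u = u₀ + 327701t; reducing mod 327701 gives u = 74625 (and v = -149618).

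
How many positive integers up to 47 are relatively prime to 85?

36

Prime factors of 85: 5, 17. Count integers ≤ 47 divisible by none of them.
By inclusion–exclusion: 47 − ⌊47/5⌋ − ⌊47/17⌋ + ⌊47/85⌋ = 36.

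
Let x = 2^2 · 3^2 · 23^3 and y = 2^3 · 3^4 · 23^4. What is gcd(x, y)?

min exponent per shared prime: 2^2 · 3^2 · 23^3 = 438012

438012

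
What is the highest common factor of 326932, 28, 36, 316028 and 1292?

gcd(326932, 28): 326932 = 11676·28 + 4; 28 = 7·4 + 0 → 4
gcd(4, 36): 36 = 9·4 + 0 → 4
gcd(4, 316028): 316028 = 79007·4 + 0 → 4
gcd(4, 1292): 1292 = 323·4 + 0 → 4

4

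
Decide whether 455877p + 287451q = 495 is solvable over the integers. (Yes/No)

Yes

By Bézout, 455877p + 287451q = 495 has integer solutions iff gcd(455877, 287451) | 495.
Euclid: 455877 = 1·287451 + 168426; 287451 = 1·168426 + 119025; 168426 = 1·119025 + 49401; 119025 = 2·49401 + 20223; 49401 = 2·20223 + 8955; 20223 = 2·8955 + 2313; 8955 = 3·2313 + 2016; 2313 = 1·2016 + 297; 2016 = 6·297 + 234; 297 = 1·234 + 63; 234 = 3·63 + 45; 63 = 1·45 + 18; 45 = 2·18 + 9; 18 = 2·9 + 0. gcd = 9; 495 mod 9 = 0. Yes.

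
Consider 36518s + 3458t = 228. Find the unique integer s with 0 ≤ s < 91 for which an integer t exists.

59

Euclid: 36518 = 10·3458 + 1938; 3458 = 1·1938 + 1520; 1938 = 1·1520 + 418; 1520 = 3·418 + 266; 418 = 1·266 + 152; 266 = 1·152 + 114; 152 = 1·114 + 38; 114 = 3·38 + 0 → gcd = 38; 228 = 38·6.
Back-substitution yields 36518·(25) + 3458·(-264) = 38, so one solution is s = 25·6 = 150, t = -264·6 = -1584.
Solutions in s differ by 3458/38 = 91; the one in [0, 91) is 150 mod 91 = 59.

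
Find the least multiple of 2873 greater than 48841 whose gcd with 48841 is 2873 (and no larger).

51714

48841 = 2873·17. Any x with gcd(x, 48841) = 2873 is a multiple of 2873, say 2873s, with s coprime to 17.
Need s > 48841/2873, so s ≥ 18. First s ≥ 18 with gcd(s, 17) = 1 is s = 18. Thus x = 2873·18 = 51714.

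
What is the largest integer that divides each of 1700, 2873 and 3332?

1700 = 2² · 5² · 17; 2873 = 13² · 17; 3332 = 2² · 7² · 17
gcd takes min exponent of each prime: 17 = 17

17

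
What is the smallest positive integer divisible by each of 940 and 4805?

gcd first: 4805 = 5·940 + 105; 940 = 8·105 + 100; 105 = 1·100 + 5; 100 = 20·5 + 0 → gcd = 5
lcm = 940·4805/gcd = 4516700/5 = 903340

903340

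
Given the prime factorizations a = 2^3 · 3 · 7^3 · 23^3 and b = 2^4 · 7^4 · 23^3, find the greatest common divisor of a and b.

min exponent per shared prime: 2^3 · 7^3 · 23^3 = 33386248

33386248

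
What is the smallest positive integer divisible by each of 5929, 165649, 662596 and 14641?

5929 = 7² · 11²; 165649 = 11² · 37²; 662596 = 2² · 11² · 37²; 14641 = 11⁴
lcm takes max exponent of each prime: 2² · 7² · 11⁴ · 37² = 3928531684

3928531684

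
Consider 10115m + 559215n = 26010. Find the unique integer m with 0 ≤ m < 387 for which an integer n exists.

279

Euclid: 559215 = 55·10115 + 2890; 10115 = 3·2890 + 1445; 2890 = 2·1445 + 0 → gcd = 1445; 26010 = 1445·18.
Back-substitution yields 10115·(166) + 559215·(-3) = 1445, so one solution is m = 166·18 = 2988, n = -3·18 = -54.
Solutions in m differ by 559215/1445 = 387; the one in [0, 387) is 2988 mod 387 = 279.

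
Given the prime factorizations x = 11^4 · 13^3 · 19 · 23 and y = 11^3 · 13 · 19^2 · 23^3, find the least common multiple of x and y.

max exponent per prime: 11^4 · 13^3 · 19^2 · 23^3 = 141283520305499

141283520305499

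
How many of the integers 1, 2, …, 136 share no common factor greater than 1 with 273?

Prime factors of 273: 3, 7, 13. Count integers ≤ 136 divisible by none of them.
By inclusion–exclusion: 136 − ⌊136/3⌋ − ⌊136/7⌋ − ⌊136/13⌋ + ⌊136/21⌋ + ⌊136/39⌋ + ⌊136/91⌋ − ⌊136/273⌋ = 72.

72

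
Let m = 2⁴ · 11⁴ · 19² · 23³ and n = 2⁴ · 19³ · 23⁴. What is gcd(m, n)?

min exponent per shared prime: 2⁴ · 19² · 23³ = 70276592

70276592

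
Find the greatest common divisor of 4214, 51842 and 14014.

4214 = 2 · 7² · 43; 51842 = 2 · 7² · 23²; 14014 = 2 · 7² · 11 · 13
gcd takes min exponent of each prime: 2 · 7² = 98

98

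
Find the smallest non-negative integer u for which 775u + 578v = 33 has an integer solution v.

141

Euclid: 775 = 1·578 + 197; 578 = 2·197 + 184; 197 = 1·184 + 13; 184 = 14·13 + 2; 13 = 6·2 + 1; 2 = 2·1 + 0 → gcd = 1; 33 = 1·33.
Back-substitution yields 775·(267) + 578·(-358) = 1, so one solution is u = 267·33 = 8811, v = -358·33 = -11814.
Solutions in u differ by 578/1 = 578; the one in [0, 578) is 8811 mod 578 = 141.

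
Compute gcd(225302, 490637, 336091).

225302 = 2 · 7² · 11² · 19; 490637 = 7² · 17 · 19 · 31; 336091 = 7² · 19³
gcd takes min exponent of each prime: 7² · 19 = 931

931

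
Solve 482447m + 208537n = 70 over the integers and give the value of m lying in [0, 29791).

Euclid: 482447 = 2·208537 + 65373; 208537 = 3·65373 + 12418; 65373 = 5·12418 + 3283; 12418 = 3·3283 + 2569; 3283 = 1·2569 + 714; 2569 = 3·714 + 427; 714 = 1·427 + 287; 427 = 1·287 + 140; 287 = 2·140 + 7; 140 = 20·7 + 0 → gcd = 7; 70 = 7·10.
Back-substitution yields 482447·(1461) + 208537·(-3380) = 7, so one solution is m = 1461·10 = 14610, n = -3380·10 = -33800.
Solutions in m differ by 208537/7 = 29791; the one in [0, 29791) is 14610 mod 29791 = 14610.

14610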